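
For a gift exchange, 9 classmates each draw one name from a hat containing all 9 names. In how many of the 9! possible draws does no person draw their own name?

133496

Use !n = (n-1)(!(n-1) + !(n-2)).
!9 = 8·(14833 + 1854) = 8·16687 = 133496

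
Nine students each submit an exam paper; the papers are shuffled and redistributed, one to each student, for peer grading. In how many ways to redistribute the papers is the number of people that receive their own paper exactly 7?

36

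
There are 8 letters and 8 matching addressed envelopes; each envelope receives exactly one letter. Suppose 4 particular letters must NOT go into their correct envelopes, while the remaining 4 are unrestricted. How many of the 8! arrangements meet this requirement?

Let A_j be the event that the j-th constrained one is fixed. By inclusion-exclusion over the 4 events:
Σ_{j=0}^{4} (-1)^j C(4,j)(8-j)!
= C(4,0)·8! - C(4,1)·7! + C(4,2)·6! - C(4,3)·5! + C(4,4)·4!
= 40320 - 20160 + 4320 - 480 + 24
= 24024

24024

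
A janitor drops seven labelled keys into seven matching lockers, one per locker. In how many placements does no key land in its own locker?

1854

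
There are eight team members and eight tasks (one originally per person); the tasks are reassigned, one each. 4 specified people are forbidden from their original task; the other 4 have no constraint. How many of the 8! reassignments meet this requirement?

Let A_j be the event that the j-th constrained one is fixed. By inclusion-exclusion over the 4 events:
Σ_{j=0}^{4} (-1)^j C(4,j)(8-j)!
= C(4,0)·8! - C(4,1)·7! + C(4,2)·6! - C(4,3)·5! + C(4,4)·4!
= 40320 - 20160 + 4320 - 480 + 24
= 24024

24024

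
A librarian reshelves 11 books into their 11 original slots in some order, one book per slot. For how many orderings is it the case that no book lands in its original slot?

14684570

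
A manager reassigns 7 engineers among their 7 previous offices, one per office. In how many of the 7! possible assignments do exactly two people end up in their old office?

Pick the 2 fixed positions: C(7,2) = 21 ways.
The remaining 5 must be deranged: !5 = 44.
Total: 21 × 44 = 924.

924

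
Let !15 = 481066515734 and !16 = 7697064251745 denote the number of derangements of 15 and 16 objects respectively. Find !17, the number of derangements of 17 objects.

130850092279664

!17 = (17-1)·(!16 + !15) = 16·(7697064251745 + 481066515734) = 16·8178130767479 = 130850092279664.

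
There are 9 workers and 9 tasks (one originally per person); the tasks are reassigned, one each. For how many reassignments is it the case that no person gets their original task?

133496

Recurrence: !9 = 9·!8 + (-1)^9.
!9 = 9·14833 - 1 = 133496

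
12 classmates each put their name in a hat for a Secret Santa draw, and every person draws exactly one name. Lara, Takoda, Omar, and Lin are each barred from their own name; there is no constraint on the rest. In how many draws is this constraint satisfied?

339696000

Let A_j be the event that the j-th constrained one is fixed. By inclusion-exclusion over the 4 events:
Σ_{j=0}^{4} (-1)^j C(4,j)(12-j)!
= C(4,0)·12! - C(4,1)·11! + C(4,2)·10! - C(4,3)·9! + C(4,4)·8!
= 479001600 - 159667200 + 21772800 - 1451520 + 40320
= 339696000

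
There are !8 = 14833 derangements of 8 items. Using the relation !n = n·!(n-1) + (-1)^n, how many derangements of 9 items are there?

133496

!9 = 9·14833 - 1 = 133496.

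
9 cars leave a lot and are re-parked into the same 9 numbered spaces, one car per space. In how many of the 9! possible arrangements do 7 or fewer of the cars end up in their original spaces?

# with exactly i fixed is C(9,i)·!(9-i); sum over i=0..7:
  i=0: C(9,0)·!9 = 1·133496 = 133496
  i=1: C(9,1)·!8 = 9·14833 = 133497
  i=2: C(9,2)·!7 = 36·1854 = 66744
  i=3: C(9,3)·!6 = 84·265 = 22260
  i=4: C(9,4)·!5 = 126·44 = 5544
  i=5: C(9,5)·!4 = 126·9 = 1134
  i=6: C(9,6)·!3 = 84·2 = 168
  i=7: C(9,7)·!2 = 36·1 = 36
Total = 362879.

362879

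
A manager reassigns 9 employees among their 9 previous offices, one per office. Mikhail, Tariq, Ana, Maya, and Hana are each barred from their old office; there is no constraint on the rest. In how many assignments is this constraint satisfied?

205056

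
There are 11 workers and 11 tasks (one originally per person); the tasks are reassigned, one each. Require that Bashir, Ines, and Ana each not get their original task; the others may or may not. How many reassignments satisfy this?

Inclusion-exclusion on the 3 forbidden self-matches:
Σ_{j=0}^{3} (-1)^j C(3,j)(11-j)!
= C(3,0)·11! - C(3,1)·10! + C(3,2)·9! - C(3,3)·8!
= 39916800 - 10886400 + 1088640 - 40320
= 30078720

30078720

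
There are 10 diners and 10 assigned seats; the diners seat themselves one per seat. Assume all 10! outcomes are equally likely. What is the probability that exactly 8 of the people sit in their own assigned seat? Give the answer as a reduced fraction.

Favorable outcomes: C(10,8)·!2 = 45·1 = 45.
Total outcomes: 10! = 3628800.
Probability = 45/3628800 = 1/80640.

1/80640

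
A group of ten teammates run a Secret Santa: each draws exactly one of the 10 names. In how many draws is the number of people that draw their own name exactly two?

667485

Pick the 2 fixed positions: C(10,2) = 45 ways.
The other 8 form a derangement: !8 = 14833.
Total: 45 × 14833 = 667485.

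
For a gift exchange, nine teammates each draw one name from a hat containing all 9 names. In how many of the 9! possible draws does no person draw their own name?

The subfactorial !9 = [9!/e] (nearest integer).
9! = 362880, and 362880/e ≈ 133496.09, so !9 = 133496.

133496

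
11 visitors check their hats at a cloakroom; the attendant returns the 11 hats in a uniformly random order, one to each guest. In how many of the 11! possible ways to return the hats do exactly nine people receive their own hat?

Pick the 9 fixed positions: C(11,9) = 55 ways.
The other 2 form a derangement: !2 = 1.
Total: 55 × 1 = 55.

55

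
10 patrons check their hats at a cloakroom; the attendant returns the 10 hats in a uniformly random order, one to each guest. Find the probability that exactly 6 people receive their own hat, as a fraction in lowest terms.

1/1920

Favorable outcomes: C(10,6)·!4 = 210·9 = 1890.
Total outcomes: 10! = 3628800.
Probability = 1890/3628800 = 1/1920.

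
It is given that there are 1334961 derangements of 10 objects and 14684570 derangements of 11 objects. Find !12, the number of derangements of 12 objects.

176214841

!12 = (12-1)·(!11 + !10) = 11·(14684570 + 1334961) = 11·16019531 = 176214841.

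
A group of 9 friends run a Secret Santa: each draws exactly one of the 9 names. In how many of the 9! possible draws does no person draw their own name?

!9 is the nearest integer to 9!/e.
9! = 362880, and 362880/e ≈ 133496.09, so !9 = 133496.

133496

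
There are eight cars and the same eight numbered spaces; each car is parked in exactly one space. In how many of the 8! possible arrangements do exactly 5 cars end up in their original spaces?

112

Choose which 5 of the 8 are fixed: C(8,5) = 56.
The remaining 3 must be deranged: !3 = 2.
Total: 56 × 2 = 112.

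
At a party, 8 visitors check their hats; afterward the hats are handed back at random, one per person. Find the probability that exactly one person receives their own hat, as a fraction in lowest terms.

Favorable outcomes: C(8,1)·!7 = 8·1854 = 14832.
Total outcomes: 8! = 40320.
Probability = 14832/40320 = 103/280.

103/280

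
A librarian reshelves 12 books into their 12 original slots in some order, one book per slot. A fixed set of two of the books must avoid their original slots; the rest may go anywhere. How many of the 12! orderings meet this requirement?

402796800

Let A_j be the event that the j-th constrained one is fixed. By inclusion-exclusion over the 2 events:
Σ_{j=0}^{2} (-1)^j C(2,j)(12-j)!
= C(2,0)·12! - C(2,1)·11! + C(2,2)·10!
= 479001600 - 79833600 + 3628800
= 402796800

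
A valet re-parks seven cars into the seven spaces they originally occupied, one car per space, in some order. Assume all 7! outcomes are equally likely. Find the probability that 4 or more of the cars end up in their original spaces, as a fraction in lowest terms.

23/1260

Favorable outcomes: Σ_{i≥4} C(7,i)·!(7-i) = 35·2 + 21·1 + 7·0 + 1·1 = 92.
Total outcomes: 7! = 5040.
Probability = 92/5040 = 23/1260.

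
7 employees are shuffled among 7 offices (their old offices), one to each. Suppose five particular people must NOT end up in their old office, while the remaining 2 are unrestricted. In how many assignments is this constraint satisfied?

Inclusion-exclusion on the 5 forbidden self-matches:
Σ_{j=0}^{5} (-1)^j C(5,j)(7-j)!
= C(5,0)·7! - C(5,1)·6! + C(5,2)·5! - C(5,3)·4! + C(5,4)·3! - C(5,5)·2!
= 5040 - 3600 + 1200 - 240 + 30 - 2
= 2428

2428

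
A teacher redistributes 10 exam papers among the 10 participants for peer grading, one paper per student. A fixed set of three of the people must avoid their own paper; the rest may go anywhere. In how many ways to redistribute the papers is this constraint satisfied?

2656080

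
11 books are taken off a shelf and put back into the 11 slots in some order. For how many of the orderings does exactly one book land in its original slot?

14684571

Choose which one of the 11 is fixed: C(11,1) = 11.
The other 10 form a derangement: !10 = 1334961.
Total: 11 × 1334961 = 14684571.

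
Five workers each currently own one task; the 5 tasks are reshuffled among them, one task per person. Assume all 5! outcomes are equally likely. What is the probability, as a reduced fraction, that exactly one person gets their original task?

3/8

Favorable outcomes: C(5,1)·!4 = 5·9 = 45.
Total outcomes: 5! = 120.
Probability = 45/120 = 3/8.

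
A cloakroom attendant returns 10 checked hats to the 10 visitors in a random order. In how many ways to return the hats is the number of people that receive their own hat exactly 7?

240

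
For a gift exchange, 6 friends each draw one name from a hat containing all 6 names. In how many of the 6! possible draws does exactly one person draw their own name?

264

Pick the single fixed position: C(6,1) = 6 ways.
The other 5 form a derangement: !5 = 44.
Total: 6 × 44 = 264.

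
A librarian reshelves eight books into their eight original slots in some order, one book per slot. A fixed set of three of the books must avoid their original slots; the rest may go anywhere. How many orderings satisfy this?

27240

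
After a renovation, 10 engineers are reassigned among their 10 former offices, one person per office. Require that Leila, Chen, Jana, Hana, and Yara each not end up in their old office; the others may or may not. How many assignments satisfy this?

Let A_j be the event that the j-th constrained one is fixed. By inclusion-exclusion over the 5 events:
Σ_{j=0}^{5} (-1)^j C(5,j)(10-j)!
= C(5,0)·10! - C(5,1)·9! + C(5,2)·8! - C(5,3)·7! + C(5,4)·6! - C(5,5)·5!
= 3628800 - 1814400 + 403200 - 50400 + 3600 - 120
= 2170680

2170680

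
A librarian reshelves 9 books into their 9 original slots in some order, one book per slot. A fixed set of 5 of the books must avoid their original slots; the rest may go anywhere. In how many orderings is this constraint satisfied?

Inclusion-exclusion on the 5 forbidden self-matches:
Σ_{j=0}^{5} (-1)^j C(5,j)(9-j)!
= C(5,0)·9! - C(5,1)·8! + C(5,2)·7! - C(5,3)·6! + C(5,4)·5! - C(5,5)·4!
= 362880 - 201600 + 50400 - 7200 + 600 - 24
= 205056

205056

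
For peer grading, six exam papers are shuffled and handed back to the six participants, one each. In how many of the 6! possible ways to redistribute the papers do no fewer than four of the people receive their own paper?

16

Sum C(6,i)·!(6-i) for i = 4..6:
  i=4: C(6,4)·!2 = 15·1 = 15
  i=5: C(6,5)·!1 = 6·0 = 0
  i=6: C(6,6)·!0 = 1·1 = 1
Total = 16.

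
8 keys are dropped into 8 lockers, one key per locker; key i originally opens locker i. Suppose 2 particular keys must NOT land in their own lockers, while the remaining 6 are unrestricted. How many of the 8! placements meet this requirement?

30960

Let A_j be the event that the j-th constrained one is fixed. By inclusion-exclusion over the 2 events:
Σ_{j=0}^{2} (-1)^j C(2,j)(8-j)!
= C(2,0)·8! - C(2,1)·7! + C(2,2)·6!
= 40320 - 10080 + 720
= 30960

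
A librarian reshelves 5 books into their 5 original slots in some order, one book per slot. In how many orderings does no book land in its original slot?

By inclusion-exclusion, !5 = Σ (-1)^k · 5!/k! for k=0..5
= 5! - 5!/1! + 5!/2! - 5!/3! + 5!/4! - 5!/5!
= 120 - 120 + 60 - 20 + 5 - 1
= 44

44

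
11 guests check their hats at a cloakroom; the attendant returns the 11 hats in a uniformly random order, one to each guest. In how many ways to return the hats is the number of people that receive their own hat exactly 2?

7342280

Pick the 2 fixed positions: C(11,2) = 55 ways.
The other 9 form a derangement: !9 = 133496.
Total: 55 × 133496 = 7342280.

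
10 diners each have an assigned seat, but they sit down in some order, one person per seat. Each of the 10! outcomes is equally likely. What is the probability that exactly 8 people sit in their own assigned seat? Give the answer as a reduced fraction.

Favorable outcomes: C(10,8)·!2 = 45·1 = 45.
Total outcomes: 10! = 3628800.
Probability = 45/3628800 = 1/80640.

1/80640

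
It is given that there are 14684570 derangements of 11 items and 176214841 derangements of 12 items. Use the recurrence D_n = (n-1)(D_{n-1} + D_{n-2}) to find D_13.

D_13 = (13-1)·(D_12 + D_11) = 12·(176214841 + 14684570) = 12·190899411 = 2290792932.

2290792932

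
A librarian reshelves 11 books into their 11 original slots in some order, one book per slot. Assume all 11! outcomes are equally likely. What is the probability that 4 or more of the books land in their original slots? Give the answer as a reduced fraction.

378967/19958400

Favorable outcomes: Σ_{i≥4} C(11,i)·!(11-i) = 330·1854 + 462·265 + 462·44 + 330·9 + 165·2 + 55·1 + 11·0 + 1·1 = 757934.
Total outcomes: 11! = 39916800.
Probability = 757934/39916800 = 378967/19958400.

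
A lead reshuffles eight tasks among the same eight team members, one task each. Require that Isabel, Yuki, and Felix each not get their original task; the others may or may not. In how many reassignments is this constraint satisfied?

27240

Let A_j be the event that the j-th constrained one is fixed. By inclusion-exclusion over the 3 events:
Σ_{j=0}^{3} (-1)^j C(3,j)(8-j)!
= C(3,0)·8! - C(3,1)·7! + C(3,2)·6! - C(3,3)·5!
= 40320 - 15120 + 2160 - 120
= 27240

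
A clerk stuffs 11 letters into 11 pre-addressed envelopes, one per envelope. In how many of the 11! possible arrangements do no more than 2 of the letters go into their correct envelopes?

Sum C(11,i)·!(11-i) for i = 0..2:
  i=0: C(11,0)·!11 = 1·14684570 = 14684570
  i=1: C(11,1)·!10 = 11·1334961 = 14684571
  i=2: C(11,2)·!9 = 55·133496 = 7342280
Total = 36711421.

36711421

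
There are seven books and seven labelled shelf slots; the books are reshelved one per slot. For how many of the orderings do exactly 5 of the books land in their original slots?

21

Pick the 5 fixed positions: C(7,5) = 21 ways.
The other 2 form a derangement: !2 = 1.
Total: 21 × 1 = 21.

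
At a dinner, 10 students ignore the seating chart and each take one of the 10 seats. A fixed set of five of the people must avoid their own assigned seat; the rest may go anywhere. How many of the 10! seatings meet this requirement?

Inclusion-exclusion on the 5 forbidden self-matches:
Σ_{j=0}^{5} (-1)^j C(5,j)(10-j)!
= C(5,0)·10! - C(5,1)·9! + C(5,2)·8! - C(5,3)·7! + C(5,4)·6! - C(5,5)·5!
= 3628800 - 1814400 + 403200 - 50400 + 3600 - 120
= 2170680

2170680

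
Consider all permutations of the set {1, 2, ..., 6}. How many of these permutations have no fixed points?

265

The number of derangements of 6 is !6 = Σ_{k=0}^{6} (-1)^k·6!/k!
= 6! - 6!/1! + 6!/2! - 6!/3! + 6!/4! - 6!/5! + 6!/6!
= 720 - 720 + 360 - 120 + 30 - 6 + 1
= 265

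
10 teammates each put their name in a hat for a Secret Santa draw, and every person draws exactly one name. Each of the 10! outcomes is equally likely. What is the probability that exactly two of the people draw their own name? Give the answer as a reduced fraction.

2119/11520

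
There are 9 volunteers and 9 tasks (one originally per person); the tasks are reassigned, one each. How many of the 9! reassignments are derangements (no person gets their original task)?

!9 is the nearest integer to 9!/e.
9! = 362880, and 362880/e ≈ 133496.09, so !9 = 133496.

133496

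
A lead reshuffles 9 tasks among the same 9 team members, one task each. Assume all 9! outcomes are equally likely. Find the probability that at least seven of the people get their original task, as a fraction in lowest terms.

37/362880

Favorable outcomes: Σ_{i≥7} C(9,i)·!(9-i) = 36·1 + 9·0 + 1·1 = 37.
Total outcomes: 9! = 362880.
Probability = 37/362880 = 37/362880.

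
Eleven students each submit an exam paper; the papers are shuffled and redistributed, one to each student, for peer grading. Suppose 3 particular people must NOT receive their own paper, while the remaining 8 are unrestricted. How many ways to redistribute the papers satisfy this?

30078720

Inclusion-exclusion on the 3 forbidden self-matches:
Σ_{j=0}^{3} (-1)^j C(3,j)(11-j)!
= C(3,0)·11! - C(3,1)·10! + C(3,2)·9! - C(3,3)·8!
= 39916800 - 10886400 + 1088640 - 40320
= 30078720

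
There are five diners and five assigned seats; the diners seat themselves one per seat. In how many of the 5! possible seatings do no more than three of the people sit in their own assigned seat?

# with exactly i fixed is C(5,i)·!(5-i); sum over i=0..3:
  i=0: C(5,0)·!5 = 1·44 = 44
  i=1: C(5,1)·!4 = 5·9 = 45
  i=2: C(5,2)·!3 = 10·2 = 20
  i=3: C(5,3)·!2 = 10·1 = 10
Total = 119.

119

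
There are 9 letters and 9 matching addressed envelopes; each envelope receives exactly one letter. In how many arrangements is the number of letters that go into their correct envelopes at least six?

205

Sum C(9,i)·!(9-i) for i = 6..9:
  i=6: C(9,6)·!3 = 84·2 = 168
  i=7: C(9,7)·!2 = 36·1 = 36
  i=8: C(9,8)·!1 = 9·0 = 0
  i=9: C(9,9)·!0 = 1·1 = 1
Total = 205.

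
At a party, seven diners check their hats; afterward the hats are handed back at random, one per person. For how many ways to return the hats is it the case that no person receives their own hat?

The subfactorial !7 = [7!/e] (nearest integer).
7! = 5040, and 5040/e ≈ 1854.11, so !7 = 1854.

1854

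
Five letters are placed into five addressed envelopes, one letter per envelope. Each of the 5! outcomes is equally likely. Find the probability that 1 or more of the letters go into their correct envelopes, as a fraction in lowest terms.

Favorable outcomes: Σ_{i≥1} C(5,i)·!(5-i) = 5·9 + 10·2 + 10·1 + 5·0 + 1·1 = 76.
Total outcomes: 5! = 120.
Probability = 76/120 = 19/30.

19/30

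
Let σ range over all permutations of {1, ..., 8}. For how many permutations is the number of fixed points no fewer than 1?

Sum C(8,i)·!(8-i) for i = 1..8:
  i=1: C(8,1)·!7 = 8·1854 = 14832
  i=2: C(8,2)·!6 = 28·265 = 7420
  i=3: C(8,3)·!5 = 56·44 = 2464
  i=4: C(8,4)·!4 = 70·9 = 630
  i=5: C(8,5)·!3 = 56·2 = 112
  i=6: C(8,6)·!2 = 28·1 = 28
  i=7: C(8,7)·!1 = 8·0 = 0
  i=8: C(8,8)·!0 = 1·1 = 1
Total = 25487.

25487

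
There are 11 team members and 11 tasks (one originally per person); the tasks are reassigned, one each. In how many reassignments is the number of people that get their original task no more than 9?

39916799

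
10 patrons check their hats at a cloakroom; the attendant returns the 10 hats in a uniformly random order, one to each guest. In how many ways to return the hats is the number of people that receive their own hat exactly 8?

45

Pick the 8 fixed positions: C(10,8) = 45 ways.
The remaining 2 must be deranged: !2 = 1.
Total: 45 × 1 = 45.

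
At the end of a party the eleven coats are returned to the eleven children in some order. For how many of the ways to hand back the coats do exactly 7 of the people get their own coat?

2970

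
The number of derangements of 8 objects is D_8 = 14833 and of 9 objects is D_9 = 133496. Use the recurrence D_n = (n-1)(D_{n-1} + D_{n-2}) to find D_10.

1334961

D_10 = (10-1)·(D_9 + D_8) = 9·(133496 + 14833) = 9·148329 = 1334961.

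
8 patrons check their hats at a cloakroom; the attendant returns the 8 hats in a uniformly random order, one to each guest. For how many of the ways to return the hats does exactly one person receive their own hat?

Pick the single fixed position: C(8,1) = 8 ways.
The remaining 7 must be deranged: !7 = 1854.
Total: 8 × 1854 = 14832.

14832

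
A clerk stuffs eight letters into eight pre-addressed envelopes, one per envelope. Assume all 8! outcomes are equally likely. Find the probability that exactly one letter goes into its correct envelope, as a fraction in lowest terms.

103/280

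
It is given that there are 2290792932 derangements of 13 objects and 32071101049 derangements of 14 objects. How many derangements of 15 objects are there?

481066515734

!15 = (15-1)·(!14 + !13) = 14·(32071101049 + 2290792932) = 14·34361893981 = 481066515734.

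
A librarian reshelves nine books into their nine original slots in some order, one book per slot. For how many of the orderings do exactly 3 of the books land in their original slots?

Choose which 3 of the 9 are fixed: C(9,3) = 84.
The other 6 form a derangement: !6 = 265.
Total: 84 × 265 = 22260.

22260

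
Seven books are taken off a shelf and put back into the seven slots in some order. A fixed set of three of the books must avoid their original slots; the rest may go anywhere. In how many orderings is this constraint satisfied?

Inclusion-exclusion on the 3 forbidden self-matches:
Σ_{j=0}^{3} (-1)^j C(3,j)(7-j)!
= C(3,0)·7! - C(3,1)·6! + C(3,2)·5! - C(3,3)·4!
= 5040 - 2160 + 360 - 24
= 3216

3216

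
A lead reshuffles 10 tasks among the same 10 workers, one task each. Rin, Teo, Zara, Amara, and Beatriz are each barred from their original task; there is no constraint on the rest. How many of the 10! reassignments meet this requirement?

Inclusion-exclusion on the 5 forbidden self-matches:
Σ_{j=0}^{5} (-1)^j C(5,j)(10-j)!
= C(5,0)·10! - C(5,1)·9! + C(5,2)·8! - C(5,3)·7! + C(5,4)·6! - C(5,5)·5!
= 3628800 - 1814400 + 403200 - 50400 + 3600 - 120
= 2170680

2170680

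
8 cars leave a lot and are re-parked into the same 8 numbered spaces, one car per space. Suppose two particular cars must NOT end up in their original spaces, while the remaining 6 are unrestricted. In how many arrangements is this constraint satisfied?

30960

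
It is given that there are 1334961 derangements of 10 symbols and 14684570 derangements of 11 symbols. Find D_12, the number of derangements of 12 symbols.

176214841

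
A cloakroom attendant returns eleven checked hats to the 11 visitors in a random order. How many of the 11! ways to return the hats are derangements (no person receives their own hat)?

The subfactorial !11 = [11!/e] (nearest integer).
11! = 39916800, and 39916800/e ≈ 14684570.08, so !11 = 14684570.

14684570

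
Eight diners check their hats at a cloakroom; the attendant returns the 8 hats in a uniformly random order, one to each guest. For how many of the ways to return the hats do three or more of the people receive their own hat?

3235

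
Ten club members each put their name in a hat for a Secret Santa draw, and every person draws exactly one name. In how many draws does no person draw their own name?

1334961

!10 = 10! · Σ_{k=0}^{10} (-1)^k/k!
= 10! - 10!/1! + 10!/2! - 10!/3! + 10!/4! - 10!/5! + 10!/6! - 10!/7! + 10!/8! - 10!/9! + 10!/10!
= 3628800 - 3628800 + 1814400 - 604800 + 151200 - 30240 + 5040 - 720 + 90 - 10 + 1
= 1334961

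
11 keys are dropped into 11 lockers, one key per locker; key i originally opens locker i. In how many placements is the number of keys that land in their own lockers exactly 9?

Pick the 9 fixed positions: C(11,9) = 55 ways.
The remaining 2 must be deranged: !2 = 1.
Total: 55 × 1 = 55.

55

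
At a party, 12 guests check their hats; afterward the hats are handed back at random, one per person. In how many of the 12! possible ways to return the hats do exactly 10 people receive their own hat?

66

Pick the 10 fixed positions: C(12,10) = 66 ways.
The remaining 2 must be deranged: !2 = 1.
Total: 66 × 1 = 66.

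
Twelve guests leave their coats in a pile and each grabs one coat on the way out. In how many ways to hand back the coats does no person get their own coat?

The subfactorial !12 = [12!/e] (nearest integer).
12! = 479001600, and 479001600/e ≈ 176214840.93, so !12 = 176214841.

176214841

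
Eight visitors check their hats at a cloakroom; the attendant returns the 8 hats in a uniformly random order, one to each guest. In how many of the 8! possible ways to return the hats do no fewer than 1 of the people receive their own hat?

Sum C(8,i)·!(8-i) for i = 1..8:
  i=1: C(8,1)·!7 = 8·1854 = 14832
  i=2: C(8,2)·!6 = 28·265 = 7420
  i=3: C(8,3)·!5 = 56·44 = 2464
  i=4: C(8,4)·!4 = 70·9 = 630
  i=5: C(8,5)·!3 = 56·2 = 112
  i=6: C(8,6)·!2 = 28·1 = 28
  i=7: C(8,7)·!1 = 8·0 = 0
  i=8: C(8,8)·!0 = 1·1 = 1
Total = 25487.

25487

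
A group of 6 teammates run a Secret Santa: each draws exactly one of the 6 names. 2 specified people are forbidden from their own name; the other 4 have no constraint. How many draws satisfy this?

504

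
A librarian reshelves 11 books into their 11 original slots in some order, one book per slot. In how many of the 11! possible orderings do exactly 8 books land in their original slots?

Choose which 8 of the 11 are fixed: C(11,8) = 165.
The other 3 form a derangement: !3 = 2.
Total: 165 × 2 = 330.

330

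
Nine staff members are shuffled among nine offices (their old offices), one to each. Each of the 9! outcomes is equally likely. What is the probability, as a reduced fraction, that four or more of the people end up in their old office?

6883/362880

Favorable outcomes: Σ_{i≥4} C(9,i)·!(9-i) = 126·44 + 126·9 + 84·2 + 36·1 + 9·0 + 1·1 = 6883.
Total outcomes: 9! = 362880.
Probability = 6883/362880 = 6883/362880.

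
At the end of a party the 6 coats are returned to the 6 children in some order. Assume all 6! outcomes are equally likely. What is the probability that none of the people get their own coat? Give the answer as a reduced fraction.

53/144

Favorable outcomes: !6 = 265.
Total outcomes: 6! = 720.
Probability = 265/720 = 53/144.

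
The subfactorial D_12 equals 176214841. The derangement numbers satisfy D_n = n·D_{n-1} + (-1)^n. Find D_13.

D_13 = 13·176214841 - 1 = 2290792932.

2290792932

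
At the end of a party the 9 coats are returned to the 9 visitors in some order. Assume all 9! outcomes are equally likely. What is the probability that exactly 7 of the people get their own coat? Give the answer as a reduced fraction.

1/10080

Favorable outcomes: C(9,7)·!2 = 36·1 = 36.
Total outcomes: 9! = 362880.
Probability = 36/362880 = 1/10080.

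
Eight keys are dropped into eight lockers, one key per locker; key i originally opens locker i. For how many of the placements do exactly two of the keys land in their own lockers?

7420

Choose which 2 of the 8 are fixed: C(8,2) = 28.
The other 6 form a derangement: !6 = 265.
Total: 28 × 265 = 7420.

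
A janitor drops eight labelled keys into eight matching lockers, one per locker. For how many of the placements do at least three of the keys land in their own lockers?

# with exactly i fixed is C(8,i)·!(8-i); sum over i=3..8:
  i=3: C(8,3)·!5 = 56·44 = 2464
  i=4: C(8,4)·!4 = 70·9 = 630
  i=5: C(8,5)·!3 = 56·2 = 112
  i=6: C(8,6)·!2 = 28·1 = 28
  i=7: C(8,7)·!1 = 8·0 = 0
  i=8: C(8,8)·!0 = 1·1 = 1
Total = 3235.

3235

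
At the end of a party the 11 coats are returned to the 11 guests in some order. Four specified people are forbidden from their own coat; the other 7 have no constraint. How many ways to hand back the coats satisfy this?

27422640

Let A_j be the event that the j-th constrained one is fixed. By inclusion-exclusion over the 4 events:
Σ_{j=0}^{4} (-1)^j C(4,j)(11-j)!
= C(4,0)·11! - C(4,1)·10! + C(4,2)·9! - C(4,3)·8! + C(4,4)·7!
= 39916800 - 14515200 + 2177280 - 161280 + 5040
= 27422640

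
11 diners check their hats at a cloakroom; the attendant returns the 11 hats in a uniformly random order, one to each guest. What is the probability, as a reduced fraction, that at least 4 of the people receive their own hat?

Favorable outcomes: Σ_{i≥4} C(11,i)·!(11-i) = 330·1854 + 462·265 + 462·44 + 330·9 + 165·2 + 55·1 + 11·0 + 1·1 = 757934.
Total outcomes: 11! = 39916800.
Probability = 757934/39916800 = 378967/19958400.

378967/19958400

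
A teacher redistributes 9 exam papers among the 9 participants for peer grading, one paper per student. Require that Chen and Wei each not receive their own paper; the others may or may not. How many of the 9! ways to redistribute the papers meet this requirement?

287280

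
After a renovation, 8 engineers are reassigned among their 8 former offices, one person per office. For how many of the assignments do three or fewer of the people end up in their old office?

39549

Sum C(8,i)·!(8-i) for i = 0..3:
  i=0: C(8,0)·!8 = 1·14833 = 14833
  i=1: C(8,1)·!7 = 8·1854 = 14832
  i=2: C(8,2)·!6 = 28·265 = 7420
  i=3: C(8,3)·!5 = 56·44 = 2464
Total = 39549.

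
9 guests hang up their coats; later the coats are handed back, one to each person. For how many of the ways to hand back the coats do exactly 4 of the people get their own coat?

5544

Pick the 4 fixed positions: C(9,4) = 126 ways.
The other 5 form a derangement: !5 = 44.
Total: 126 × 44 = 5544.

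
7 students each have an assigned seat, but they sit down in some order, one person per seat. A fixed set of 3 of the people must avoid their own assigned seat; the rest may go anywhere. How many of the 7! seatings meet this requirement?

3216

Let A_j be the event that the j-th constrained one is fixed. By inclusion-exclusion over the 3 events:
Σ_{j=0}^{3} (-1)^j C(3,j)(7-j)!
= C(3,0)·7! - C(3,1)·6! + C(3,2)·5! - C(3,3)·4!
= 5040 - 2160 + 360 - 24
= 3216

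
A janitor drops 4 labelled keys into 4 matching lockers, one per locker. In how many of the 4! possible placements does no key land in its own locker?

9

!4 is the nearest integer to 4!/e.
4! = 24, and 24/e ≈ 8.83, so !4 = 9.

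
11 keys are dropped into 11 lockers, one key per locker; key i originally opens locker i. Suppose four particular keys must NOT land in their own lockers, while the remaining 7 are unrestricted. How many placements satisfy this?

27422640

Inclusion-exclusion on the 4 forbidden self-matches:
Σ_{j=0}^{4} (-1)^j C(4,j)(11-j)!
= C(4,0)·11! - C(4,1)·10! + C(4,2)·9! - C(4,3)·8! + C(4,4)·7!
= 39916800 - 14515200 + 2177280 - 161280 + 5040
= 27422640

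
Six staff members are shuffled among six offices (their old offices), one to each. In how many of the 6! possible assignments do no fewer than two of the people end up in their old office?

191

# with exactly i fixed is C(6,i)·!(6-i); sum over i=2..6:
  i=2: C(6,2)·!4 = 15·9 = 135
  i=3: C(6,3)·!3 = 20·2 = 40
  i=4: C(6,4)·!2 = 15·1 = 15
  i=5: C(6,5)·!1 = 6·0 = 0
  i=6: C(6,6)·!0 = 1·1 = 1
Total = 191.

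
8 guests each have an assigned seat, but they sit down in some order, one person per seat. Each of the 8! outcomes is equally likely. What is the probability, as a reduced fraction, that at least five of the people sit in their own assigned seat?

Favorable outcomes: Σ_{i≥5} C(8,i)·!(8-i) = 56·2 + 28·1 + 8·0 + 1·1 = 141.
Total outcomes: 8! = 40320.
Probability = 141/40320 = 47/13440.

47/13440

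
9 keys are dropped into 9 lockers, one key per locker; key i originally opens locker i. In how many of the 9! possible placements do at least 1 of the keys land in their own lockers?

229384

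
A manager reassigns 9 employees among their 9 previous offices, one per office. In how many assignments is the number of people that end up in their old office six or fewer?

362843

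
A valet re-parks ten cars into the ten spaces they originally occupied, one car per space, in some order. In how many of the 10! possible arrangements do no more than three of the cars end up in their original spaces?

3559886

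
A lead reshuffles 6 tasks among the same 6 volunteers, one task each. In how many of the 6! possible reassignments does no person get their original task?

265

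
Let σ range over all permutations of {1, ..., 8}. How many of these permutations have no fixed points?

14833

Recurrence: !8 = 8·!7 + (-1)^8.
!8 = 8·1854 + 1 = 14833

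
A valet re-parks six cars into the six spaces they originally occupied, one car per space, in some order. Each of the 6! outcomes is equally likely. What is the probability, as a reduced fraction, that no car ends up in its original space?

53/144

Favorable outcomes: !6 = 265.
Total outcomes: 6! = 720.
Probability = 265/720 = 53/144.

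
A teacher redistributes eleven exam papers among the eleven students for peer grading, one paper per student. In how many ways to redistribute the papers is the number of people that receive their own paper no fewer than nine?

56

Sum C(11,i)·!(11-i) for i = 9..11:
  i=9: C(11,9)·!2 = 55·1 = 55
  i=10: C(11,10)·!1 = 11·0 = 0
  i=11: C(11,11)·!0 = 1·1 = 1
Total = 56.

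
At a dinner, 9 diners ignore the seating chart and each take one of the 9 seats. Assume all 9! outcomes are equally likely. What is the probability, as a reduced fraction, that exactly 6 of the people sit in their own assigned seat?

1/2160

Favorable outcomes: C(9,6)·!3 = 84·2 = 168.
Total outcomes: 9! = 362880.
Probability = 168/362880 = 1/2160.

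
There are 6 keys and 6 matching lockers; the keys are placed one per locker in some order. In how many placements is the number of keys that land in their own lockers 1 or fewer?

# with exactly i fixed is C(6,i)·!(6-i); sum over i=0..1:
  i=0: C(6,0)·!6 = 1·265 = 265
  i=1: C(6,1)·!5 = 6·44 = 264
Total = 529.

529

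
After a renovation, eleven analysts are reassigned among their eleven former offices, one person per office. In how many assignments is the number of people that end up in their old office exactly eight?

330

Choose which 8 of the 11 are fixed: C(11,8) = 165.
The other 3 form a derangement: !3 = 2.
Total: 165 × 2 = 330.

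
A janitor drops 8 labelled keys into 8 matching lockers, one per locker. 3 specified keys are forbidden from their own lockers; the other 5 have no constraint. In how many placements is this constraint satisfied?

27240

Inclusion-exclusion on the 3 forbidden self-matches:
Σ_{j=0}^{3} (-1)^j C(3,j)(8-j)!
= C(3,0)·8! - C(3,1)·7! + C(3,2)·6! - C(3,3)·5!
= 40320 - 15120 + 2160 - 120
= 27240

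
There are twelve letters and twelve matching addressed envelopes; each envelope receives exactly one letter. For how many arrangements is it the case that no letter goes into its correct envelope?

176214841

By inclusion-exclusion, !12 = Σ (-1)^k · 12!/k! for k=0..12
= 12! - 12!/1! + 12!/2! - 12!/3! + 12!/4! - 12!/5! + 12!/6! - 12!/7! + 12!/8! - 12!/9! + 12!/10! - 12!/11! + 12!/12!
= 479001600 - 479001600 + 239500800 - 79833600 + 19958400 - 3991680 + 665280 - 95040 + 11880 - 1320 + 132 - 12 + 1
= 176214841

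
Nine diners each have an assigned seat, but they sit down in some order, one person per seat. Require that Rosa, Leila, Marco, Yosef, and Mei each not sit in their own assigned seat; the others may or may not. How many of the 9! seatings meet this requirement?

Inclusion-exclusion on the 5 forbidden self-matches:
Σ_{j=0}^{5} (-1)^j C(5,j)(9-j)!
= C(5,0)·9! - C(5,1)·8! + C(5,2)·7! - C(5,3)·6! + C(5,4)·5! - C(5,5)·4!
= 362880 - 201600 + 50400 - 7200 + 600 - 24
= 205056

205056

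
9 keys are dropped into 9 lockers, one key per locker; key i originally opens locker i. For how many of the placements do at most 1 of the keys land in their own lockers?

266993

# with exactly i fixed is C(9,i)·!(9-i); sum over i=0..1:
  i=0: C(9,0)·!9 = 1·133496 = 133496
  i=1: C(9,1)·!8 = 9·14833 = 133497
Total = 266993.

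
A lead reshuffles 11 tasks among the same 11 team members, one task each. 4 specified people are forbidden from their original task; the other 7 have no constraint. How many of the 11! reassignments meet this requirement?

27422640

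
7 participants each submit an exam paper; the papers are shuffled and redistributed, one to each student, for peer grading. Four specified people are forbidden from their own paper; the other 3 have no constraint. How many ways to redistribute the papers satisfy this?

Inclusion-exclusion on the 4 forbidden self-matches:
Σ_{j=0}^{4} (-1)^j C(4,j)(7-j)!
= C(4,0)·7! - C(4,1)·6! + C(4,2)·5! - C(4,3)·4! + C(4,4)·3!
= 5040 - 2880 + 720 - 96 + 6
= 2790

2790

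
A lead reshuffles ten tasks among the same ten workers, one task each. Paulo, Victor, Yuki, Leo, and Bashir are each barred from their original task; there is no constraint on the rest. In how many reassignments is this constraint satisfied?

2170680

Inclusion-exclusion on the 5 forbidden self-matches:
Σ_{j=0}^{5} (-1)^j C(5,j)(10-j)!
= C(5,0)·10! - C(5,1)·9! + C(5,2)·8! - C(5,3)·7! + C(5,4)·6! - C(5,5)·5!
= 3628800 - 1814400 + 403200 - 50400 + 3600 - 120
= 2170680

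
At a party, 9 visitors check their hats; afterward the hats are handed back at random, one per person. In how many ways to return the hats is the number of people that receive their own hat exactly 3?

22260

Choose which 3 of the 9 are fixed: C(9,3) = 84.
The remaining 6 must be deranged: !6 = 265.
Total: 84 × 265 = 22260.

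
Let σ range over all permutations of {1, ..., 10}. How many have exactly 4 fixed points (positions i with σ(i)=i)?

55650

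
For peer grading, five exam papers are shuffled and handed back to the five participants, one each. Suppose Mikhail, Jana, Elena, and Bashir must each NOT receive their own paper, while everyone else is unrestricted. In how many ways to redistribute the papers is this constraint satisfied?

53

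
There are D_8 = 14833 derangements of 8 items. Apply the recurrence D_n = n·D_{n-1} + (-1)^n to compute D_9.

133496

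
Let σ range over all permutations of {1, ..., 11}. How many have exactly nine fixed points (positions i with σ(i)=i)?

55

Choose which 9 of the 11 are fixed: C(11,9) = 55.
The remaining 2 must be deranged: !2 = 1.
Total: 55 × 1 = 55.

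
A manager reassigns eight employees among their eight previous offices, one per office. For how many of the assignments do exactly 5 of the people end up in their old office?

112

Choose which 5 of the 8 are fixed: C(8,5) = 56.
The remaining 3 must be deranged: !3 = 2.
Total: 56 × 2 = 112.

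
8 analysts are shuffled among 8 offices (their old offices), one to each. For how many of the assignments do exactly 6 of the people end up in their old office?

Pick the 6 fixed positions: C(8,6) = 28 ways.
The other 2 form a derangement: !2 = 1.
Total: 28 × 1 = 28.

28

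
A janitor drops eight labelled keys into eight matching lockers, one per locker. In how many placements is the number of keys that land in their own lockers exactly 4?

630

Choose which 4 of the 8 are fixed: C(8,4) = 70.
The other 4 form a derangement: !4 = 9.
Total: 70 × 9 = 630.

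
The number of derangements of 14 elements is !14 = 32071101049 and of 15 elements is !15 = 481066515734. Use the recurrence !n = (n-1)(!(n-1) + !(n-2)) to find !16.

7697064251745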